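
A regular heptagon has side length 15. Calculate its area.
For a regular 7-gon with side length s = 15:
Apothem a = s / (2*tan(pi/7)) = 15 / (2*tan(pi/7)) ≈ 15.5739
Perimeter P = 7 * 15 = 105
Area = (1/2) * P * a = (1/2) * 105 * 15.5739 = 817.63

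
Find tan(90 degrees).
tan(90 degrees) = undefined
Decimal approximation: undefined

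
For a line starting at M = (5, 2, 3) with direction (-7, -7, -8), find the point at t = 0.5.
P(0.5) = (5 + (-7)(0.5), 2 + (-7)(0.5), 3 + (-8)(0.5)) = (1.5, -1.5, -1)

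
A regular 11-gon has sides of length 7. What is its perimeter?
Perimeter = number of sides * side length
Perimeter = 11 * 7
Perimeter = 77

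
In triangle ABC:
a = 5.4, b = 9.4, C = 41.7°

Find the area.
Using A = ½ab·sin(C):
A = ½·5.4·9.4·sin(41.7°) = ½·50.76·0.665230 = 16.88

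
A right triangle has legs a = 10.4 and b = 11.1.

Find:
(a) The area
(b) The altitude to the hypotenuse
(a) Area = ½ab = ½·10.4·11.1 = 57.72
(b) Hypotenuse c = √(10.4² + 11.1²) = √231.37 = 15.2109
    Area = ½·c·h_c  →  h_c = 2·Area/c = 2·57.72/15.2109 = 7.589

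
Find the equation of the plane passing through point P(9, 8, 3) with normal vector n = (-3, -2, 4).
d = n·P = (-3)(9) + (-2)(8) + (4)(3) = -31
Plane: -3x - 2y + 4z = -31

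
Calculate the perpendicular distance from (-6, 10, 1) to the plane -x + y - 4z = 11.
d = |(-1)(-6) + 1(10) + (-4)(1) - (11)| / √((-1)² + 1² + (-4)²) = 1/√18 = 0.2357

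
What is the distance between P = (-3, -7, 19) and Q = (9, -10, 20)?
d = √[(12)² + (-3)² + (1)²] = √154 = 12.41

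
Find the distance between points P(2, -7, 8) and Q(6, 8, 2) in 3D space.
d = √[(4)² + (15)² + (-6)²] = √277 = 16.64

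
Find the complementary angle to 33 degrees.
Complementary angles sum to 90 degrees.
Other angle = 90 - 33
Other angle = 57 degrees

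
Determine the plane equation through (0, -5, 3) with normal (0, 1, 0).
d = n·P = (0)(0) + (1)(-5) + (0)(3) = -5
Plane: y = -5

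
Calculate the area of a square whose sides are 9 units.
Area = s²
Area = 9²
Area = 81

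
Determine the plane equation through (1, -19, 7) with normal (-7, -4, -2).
d = n·P = (-7)(1) + (-4)(-19) + (-2)(7) = 55
Plane: -7x - 4y - 2z = 55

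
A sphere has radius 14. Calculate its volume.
Volume = (4/3) * pi * r³
Volume = (4/3) * pi * 14³
Volume = (4/3) * pi * 2744
Volume = 11494.04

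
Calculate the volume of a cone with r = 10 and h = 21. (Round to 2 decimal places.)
Volume = (1/3) * pi * r² * h
Volume = (1/3) * pi * 10² * 21
Volume = (1/3) * pi * 100 * 21
Volume = (1/3) * pi * 2100
Volume = 2199.11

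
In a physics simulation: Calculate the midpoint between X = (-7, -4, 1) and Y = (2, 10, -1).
Midpoint = ((-7+2)/2, (-4+10)/2, (1-1)/2) = (-2.5, 3, 0)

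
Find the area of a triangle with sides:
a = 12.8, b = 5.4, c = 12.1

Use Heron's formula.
s = (a+b+c)/2 = (12.8+5.4+12.1)/2 = 15.15
A = √(s(s-a)(s-b)(s-c)) = √(15.15·2.35·9.75·3.05)
A = √1058.73 = 32.54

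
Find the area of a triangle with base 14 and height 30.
Area = (1/2) * base * height
Area = (1/2) * 14 * 30
Area = 210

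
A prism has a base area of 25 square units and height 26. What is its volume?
Volume = base area * height
Volume = 25 * 26
Volume = 650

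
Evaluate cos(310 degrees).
cos(310 degrees) = 0.6428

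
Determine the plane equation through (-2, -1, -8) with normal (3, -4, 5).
d = n·P = (3)(-2) + (-4)(-1) + (5)(-8) = -42
Plane: 3x - 4y + 5z = -42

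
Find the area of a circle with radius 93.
Area = pi * r²
Area = pi * 93²
Area = pi * 8649
Area = 27171.63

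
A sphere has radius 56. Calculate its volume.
Volume = (4/3) * pi * r³
Volume = (4/3) * pi * 56³
Volume = (4/3) * pi * 175616
Volume = 735618.58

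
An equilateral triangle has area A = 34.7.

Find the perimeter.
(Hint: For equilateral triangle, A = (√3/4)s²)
A = (√3/4)s²  →  s² = 4A/√3 = 4·34.7/√3 = 80.1362
s = 8.95188
Perimeter = 3s = 26.86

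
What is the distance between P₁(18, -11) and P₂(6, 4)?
Using the distance formula: d = sqrt((x₂-x₁)² + (y₂-y₁)²)
dx = 6 - 18 = -12
dy = 4 - (-11) = 15
d = sqrt((-12)² + 15²) = sqrt(144 + 225) = sqrt(369) = 19.21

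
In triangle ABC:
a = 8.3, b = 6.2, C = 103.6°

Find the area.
Using A = ½ab·sin(C):
A = ½·8.3·6.2·sin(103.6°) = ½·51.46·0.971961 = 25.01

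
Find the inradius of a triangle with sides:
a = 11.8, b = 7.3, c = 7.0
s = (a+b+c)/2 = (11.8+7.3+7.0)/2 = 13.05
Area = √(s(s-a)(s-b)(s-c)) = √(13.05·1.25·5.75·6.05) = 23.8217
r = Area/s = 23.8217/13.05 = 1.825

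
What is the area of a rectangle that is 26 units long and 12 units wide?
Area = length * width
Area = 26 * 12
Area = 312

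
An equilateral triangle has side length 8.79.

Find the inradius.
For an equilateral triangle, r = s/(2√3) where s is the side.
r = 8.79/(2√3) = 8.79/3.464102 = 2.537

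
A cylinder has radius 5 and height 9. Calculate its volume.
Volume = pi * r² * h
Volume = pi * 5² * 9
Volume = pi * 25 * 9
Volume = pi * 225
Volume = 706.86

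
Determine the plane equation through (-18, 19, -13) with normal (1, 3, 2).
d = n·P = (1)(-18) + (3)(19) + (2)(-13) = 13
Plane: x + 3y + 2z = 13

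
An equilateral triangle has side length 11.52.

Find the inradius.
For an equilateral triangle, r = s/(2√3) where s is the side.
r = 11.52/(2√3) = 11.52/3.464102 = 3.326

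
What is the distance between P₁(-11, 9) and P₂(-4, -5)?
Using the distance formula: d = sqrt((x₂-x₁)² + (y₂-y₁)²)
dx = (-4) - (-11) = 7
dy = (-5) - 9 = -14
d = sqrt(7² + (-14)²) = sqrt(49 + 196) = sqrt(245) = 15.65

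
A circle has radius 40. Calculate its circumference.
Circumference = 2 * pi * r
Circumference = 2 * pi * 40
Circumference = 251.33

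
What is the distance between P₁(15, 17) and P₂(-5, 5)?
Using the distance formula: d = sqrt((x₂-x₁)² + (y₂-y₁)²)
dx = (-5) - 15 = -20
dy = 5 - 17 = -12
d = sqrt((-20)² + (-12)²) = sqrt(400 + 144) = sqrt(544) = 23.32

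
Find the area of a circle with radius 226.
Area = pi * r²
Area = pi * 226²
Area = pi * 51076
Area = 160459.99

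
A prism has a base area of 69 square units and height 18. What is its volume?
Volume = base area * height
Volume = 69 * 18
Volume = 1242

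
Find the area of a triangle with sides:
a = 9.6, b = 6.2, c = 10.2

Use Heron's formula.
s = (a+b+c)/2 = (9.6+6.2+10.2)/2 = 13
A = √(s(s-a)(s-b)(s-c)) = √(13·3.4·6.8·2.8)
A = √841.568 = 29.01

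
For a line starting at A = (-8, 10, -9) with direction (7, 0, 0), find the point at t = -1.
P(-1) = (-8 + 7(-1), 10 + 0(-1), -9 + 0(-1)) = (-15, 10, -9)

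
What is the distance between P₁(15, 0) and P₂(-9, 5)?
Using the distance formula: d = sqrt((x₂-x₁)² + (y₂-y₁)²)
dx = (-9) - 15 = -24
dy = 5 - 0 = 5
d = sqrt((-24)² + 5²) = sqrt(576 + 25) = sqrt(601) = 24.52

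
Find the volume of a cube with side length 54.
Volume = s³
Volume = 54³
Volume = 157464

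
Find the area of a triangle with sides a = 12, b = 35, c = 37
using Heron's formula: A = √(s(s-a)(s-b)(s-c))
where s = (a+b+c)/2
s = (12+35+37)/2 = 42
A = √(42·30·7·5) = √44100 = 210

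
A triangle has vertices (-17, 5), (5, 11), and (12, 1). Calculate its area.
Using the coordinate formula: Area = (1/2)|x₁(y₂-y₃) + x₂(y₃-y₁) + x₃(y₁-y₂)|
Area = (1/2)|(-17)(11-1) + 5(1-5) + 12(5-11)|
Area = (1/2)|(-17)*10 + 5*(-4) + 12*(-6)|
Area = (1/2)|(-170) + (-20) + (-72)|
Area = (1/2)*262 = 131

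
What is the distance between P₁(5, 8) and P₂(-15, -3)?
Using the distance formula: d = sqrt((x₂-x₁)² + (y₂-y₁)²)
dx = (-15) - 5 = -20
dy = (-3) - 8 = -11
d = sqrt((-20)² + (-11)²) = sqrt(400 + 121) = sqrt(521) = 22.83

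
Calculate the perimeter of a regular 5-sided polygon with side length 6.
Perimeter = number of sides * side length
Perimeter = 5 * 6
Perimeter = 30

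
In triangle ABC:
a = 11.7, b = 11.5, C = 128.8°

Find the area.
Using A = ½ab·sin(C):
A = ½·11.7·11.5·sin(128.8°) = ½·134.55·0.779338 = 52.43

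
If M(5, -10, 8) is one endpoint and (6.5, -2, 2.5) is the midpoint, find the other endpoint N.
N = (2×6.5 - 5, 2×(-2) - (-10), 2×2.5 - 8) = (8, 6, -3)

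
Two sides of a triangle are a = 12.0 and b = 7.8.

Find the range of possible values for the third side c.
By the triangle inequality: |a - b| < c < a + b
|12.0 - 7.8| < c < 12.0 + 7.8
4.2 < c < 19.8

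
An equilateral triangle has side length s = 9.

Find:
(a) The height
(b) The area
(a) Height h = s·√3/2 = 9·√3/2 = 7.794
(b) Area = (√3/4)·s² = (√3/4)·9² = (√3/4)·81 = 35.07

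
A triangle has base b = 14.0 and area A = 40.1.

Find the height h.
A = ½bh  →  h = 2A/b
h = 2·40.1/14.0 = 5.729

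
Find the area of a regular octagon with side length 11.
For a regular 8-gon with side length s = 11:
Apothem a = s / (2*tan(pi/8)) = 11 / (2*tan(pi/8)) ≈ 13.2782
Perimeter P = 8 * 11 = 88
Area = (1/2) * P * a = (1/2) * 88 * 13.2782 = 584.24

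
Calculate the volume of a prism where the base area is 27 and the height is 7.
Volume = base area * height
Volume = 27 * 7
Volume = 189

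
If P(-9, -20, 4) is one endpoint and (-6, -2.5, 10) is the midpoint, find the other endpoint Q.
Q = (2×(-6) - (-9), 2×(-2.5) - (-20), 2×10 - 4) = (-3, 15, 16)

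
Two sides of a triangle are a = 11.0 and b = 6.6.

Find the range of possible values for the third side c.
By the triangle inequality: |a - b| < c < a + b
|11.0 - 6.6| < c < 11.0 + 6.6
4.4 < c < 17.6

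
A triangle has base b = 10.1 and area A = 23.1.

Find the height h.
A = ½bh  →  h = 2A/b
h = 2·23.1/10.1 = 4.574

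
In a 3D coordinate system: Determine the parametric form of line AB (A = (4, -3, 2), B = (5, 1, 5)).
Direction vector d = B - A = (1, 4, 3)
x = 4 + t, y = -3 + 4t, z = 2 + 3t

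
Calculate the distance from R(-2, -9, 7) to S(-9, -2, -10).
d = √[(-7)² + (7)² + (-17)²] = √387 = 19.67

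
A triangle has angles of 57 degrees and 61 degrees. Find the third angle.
Sum of angles in a triangle = 180 degrees
Third angle = 180 - 57 - 61
Third angle = 62 degrees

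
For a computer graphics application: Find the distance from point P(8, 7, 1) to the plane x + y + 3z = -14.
d = |1(8) + 1(7) + 3(1) - (-14)| / √(1² + 1² + 3²) = 32/√11 = 9.648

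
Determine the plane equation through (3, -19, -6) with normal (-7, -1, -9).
d = n·P = (-7)(3) + (-1)(-19) + (-9)(-6) = 52
Plane: -7x - y - 9z = 52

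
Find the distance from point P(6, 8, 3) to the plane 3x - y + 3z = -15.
d = |3(6) + (-1)(8) + 3(3) - (-15)| / √(3² + (-1)² + 3²) = 34/√19 = 7.8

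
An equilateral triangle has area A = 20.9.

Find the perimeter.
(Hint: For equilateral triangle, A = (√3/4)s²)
A = (√3/4)s²  →  s² = 4A/√3 = 4·20.9/√3 = 48.2665
s = 6.94741
Perimeter = 3s = 20.84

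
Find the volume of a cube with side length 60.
Volume = s³
Volume = 60³
Volume = 216000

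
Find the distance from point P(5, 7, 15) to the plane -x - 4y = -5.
d = |(-1)(5) + (-4)(7) + 0(15) - (-5)| / √((-1)² + (-4)² + 0²) = 28/√17 = 6.791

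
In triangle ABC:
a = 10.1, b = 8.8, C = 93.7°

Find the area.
Using A = ½ab·sin(C):
A = ½·10.1·8.8·sin(93.7°) = ½·88.88·0.997916 = 44.35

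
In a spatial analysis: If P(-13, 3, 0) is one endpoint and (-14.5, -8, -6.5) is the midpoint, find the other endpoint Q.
Q = (2×(-14.5) - (-13), 2×(-8) - 3, 2×(-6.5) - 0) = (-16, -19, -13)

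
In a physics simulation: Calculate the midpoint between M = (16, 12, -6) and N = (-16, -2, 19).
Midpoint = ((16-16)/2, (12-2)/2, (-6+19)/2) = (0, 5, 6.5)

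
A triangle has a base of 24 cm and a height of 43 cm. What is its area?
Area = (1/2) * base * height
Area = (1/2) * 24 * 43
Area = 516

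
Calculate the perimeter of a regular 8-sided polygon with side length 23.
Perimeter = number of sides * side length
Perimeter = 8 * 23
Perimeter = 184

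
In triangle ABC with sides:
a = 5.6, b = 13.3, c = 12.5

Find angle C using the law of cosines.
cos(C) = (a² + b² - c²)/(2ab)
cos(C) = (5.6² + 13.3² - 12.5²)/(2·5.6·13.3) = 52/148.96 = 0.349087
C = arccos(0.349087) = 69.57°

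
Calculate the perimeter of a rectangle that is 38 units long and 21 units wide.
Perimeter = 2 * (length + width)
Perimeter = 2 * (38 + 21)
Perimeter = 2 * 59
Perimeter = 118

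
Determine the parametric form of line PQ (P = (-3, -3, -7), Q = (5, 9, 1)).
Direction vector d = Q - P = (8, 12, 8)
x = -3 + 8t, y = -3 + 12t, z = -7 + 8t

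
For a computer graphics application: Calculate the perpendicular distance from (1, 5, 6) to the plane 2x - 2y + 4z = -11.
d = |2(1) + (-2)(5) + 4(6) - (-11)| / √(2² + (-2)² + 4²) = 27/√24 = 5.511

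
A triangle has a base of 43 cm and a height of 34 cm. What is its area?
Area = (1/2) * base * height
Area = (1/2) * 43 * 34
Area = 731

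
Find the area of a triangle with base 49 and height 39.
Area = (1/2) * base * height
Area = (1/2) * 49 * 39
Area = 955.50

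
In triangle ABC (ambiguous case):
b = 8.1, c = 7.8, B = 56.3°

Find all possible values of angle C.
sin(C)/c = sin(B)/b  →  sin(C) = c·sin(B)/b = 7.8·sin(56.3°)/8.1 = 0.801141
C₁ = arcsin(0.801141) = 53.24°,  C₂ = 180° - C₁ = 126.76°
Check C₂: A = 180° - 56.3° - 126.76° = -3.06° ≤ 0, rejected
C = 53.24° (one solution)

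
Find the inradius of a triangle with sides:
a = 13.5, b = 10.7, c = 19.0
s = (a+b+c)/2 = (13.5+10.7+19.0)/2 = 21.6
Area = √(s(s-a)(s-b)(s-c)) = √(21.6·8.1·10.9·2.6) = 70.4157
r = Area/s = 70.4157/21.6 = 3.26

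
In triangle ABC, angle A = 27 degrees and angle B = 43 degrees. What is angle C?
Sum of angles in a triangle = 180 degrees
Third angle = 180 - 27 - 43
Third angle = 110 degrees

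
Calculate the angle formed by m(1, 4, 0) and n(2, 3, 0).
m·n = 14, |m|² = 17, |n|² = 13
cos θ = 14/√221 ≈ 0.9417
θ ≈ 19.65°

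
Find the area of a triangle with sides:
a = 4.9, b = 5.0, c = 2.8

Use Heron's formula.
s = (a+b+c)/2 = (4.9+5.0+2.8)/2 = 6.35
A = √(s(s-a)(s-b)(s-c)) = √(6.35·1.45·1.35·3.55)
A = √44.1269 = 6.643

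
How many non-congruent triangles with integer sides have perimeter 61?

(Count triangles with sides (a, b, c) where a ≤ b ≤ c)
With a ≤ b ≤ c and a + b + c = 61, the triangle inequality a + b > c gives c < 61/2, so c ≤ 30.
Iterate a from 1 to ⌊p/3⌋ = 20; for each a, b ranges from a to ⌊(p−a)/2⌋ with c = p − a − b, keeping only c ≥ b.
Triples: (1, 30, 30), (2, 29, 30), (3, 28, 30), …
Count = 85 triangles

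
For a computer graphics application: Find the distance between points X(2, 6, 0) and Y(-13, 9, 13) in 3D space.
d = √[(-15)² + (3)² + (13)²] = √403 = 20.07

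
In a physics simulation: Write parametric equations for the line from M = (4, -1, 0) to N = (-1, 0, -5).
Direction vector d = N - M = (-5, 1, -5)
x = 4 - 5t, y = -1 + t, z = 0 - 5t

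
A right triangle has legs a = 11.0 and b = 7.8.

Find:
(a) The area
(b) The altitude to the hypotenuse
(a) Area = ½ab = ½·11.0·7.8 = 42.9
(b) Hypotenuse c = √(11.0² + 7.8²) = √181.84 = 13.4848
    Area = ½·c·h_c  →  h_c = 2·Area/c = 2·42.9/13.4848 = 6.363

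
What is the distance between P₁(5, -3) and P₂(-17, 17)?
Using the distance formula: d = sqrt((x₂-x₁)² + (y₂-y₁)²)
dx = (-17) - 5 = -22
dy = 17 - (-3) = 20
d = sqrt((-22)² + 20²) = sqrt(484 + 400) = sqrt(884) = 29.73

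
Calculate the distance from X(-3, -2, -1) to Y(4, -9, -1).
d = √[(7)² + (-7)² + (0)²] = √98 = 9.899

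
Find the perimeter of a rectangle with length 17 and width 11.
Perimeter = 2 * (length + width)
Perimeter = 2 * (17 + 11)
Perimeter = 2 * 28
Perimeter = 56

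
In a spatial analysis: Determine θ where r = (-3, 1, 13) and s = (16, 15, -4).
r·s = -85, |r|² = 179, |s|² = 497
cos θ = -85/√88963 ≈ -0.285
θ ≈ 106.6°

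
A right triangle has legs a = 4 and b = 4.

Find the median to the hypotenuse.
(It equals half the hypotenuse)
Hypotenuse c = √(4² + 4²) = √32 = 5.65685
Median to hypotenuse = c/2 = 2.828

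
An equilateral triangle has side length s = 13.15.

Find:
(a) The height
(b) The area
(a) Height h = s·√3/2 = 13.15·√3/2 = 11.39
(b) Area = (√3/4)·s² = (√3/4)·13.15² = (√3/4)·172.923 = 74.88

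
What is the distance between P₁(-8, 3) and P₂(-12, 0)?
Using the distance formula: d = sqrt((x₂-x₁)² + (y₂-y₁)²)
dx = (-12) - (-8) = -4
dy = 0 - 3 = -3
d = sqrt((-4)² + (-3)²) = sqrt(16 + 9) = sqrt(25) = 5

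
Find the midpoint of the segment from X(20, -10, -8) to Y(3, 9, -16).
Midpoint = ((20+3)/2, (-10+9)/2, (-8-16)/2) = (11.5, -0.5, -12)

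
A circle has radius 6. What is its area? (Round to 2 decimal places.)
Area = pi * r²
Area = pi * 6²
Area = pi * 36
Area = 113.10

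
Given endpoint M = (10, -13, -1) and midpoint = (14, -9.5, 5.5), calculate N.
N = (2×14 - 10, 2×(-9.5) - (-13), 2×5.5 - (-1)) = (18, -6, 12)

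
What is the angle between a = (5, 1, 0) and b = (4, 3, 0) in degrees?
a·b = 23, |a|² = 26, |b|² = 25
cos θ = 23/√650 ≈ 0.9021
θ ≈ 25.56°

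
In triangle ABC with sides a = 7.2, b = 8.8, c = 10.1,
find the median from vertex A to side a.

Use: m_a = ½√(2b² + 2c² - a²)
m_a = ½√(2·8.8² + 2·10.1² - 7.2²)
m_a = ½√(154.88 + 204.02 - 51.84) = ½√307.06 = 8.762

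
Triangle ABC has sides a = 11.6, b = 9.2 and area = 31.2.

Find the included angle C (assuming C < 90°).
Area = ½ab·sin(C)  →  sin(C) = 2·Area/(ab)
sin(C) = 2·31.2/(11.6·9.2) = 0.584708
C = arcsin(0.584708) = 35.78°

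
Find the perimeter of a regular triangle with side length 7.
Perimeter = number of sides * side length
Perimeter = 3 * 7
Perimeter = 21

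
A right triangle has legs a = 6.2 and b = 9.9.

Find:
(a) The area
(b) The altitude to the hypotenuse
(a) Area = ½ab = ½·6.2·9.9 = 30.69
(b) Hypotenuse c = √(6.2² + 9.9²) = √136.45 = 11.6812
    Area = ½·c·h_c  →  h_c = 2·Area/c = 2·30.69/11.6812 = 5.255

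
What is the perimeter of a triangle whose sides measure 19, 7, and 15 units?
Perimeter = sum of all sides
Perimeter = 19 + 7 + 15
Perimeter = 41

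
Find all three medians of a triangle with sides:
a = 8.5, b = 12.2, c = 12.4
Using m_x = ½√(2y² + 2z² - x²):
m_a = ½√(2·12.2² + 2·12.4² - 8.5²) = ½√532.95 = 11.54
m_b = ½√(2·8.5² + 2·12.4² - 12.2²) = ½√303.18 = 8.706
m_c = ½√(2·8.5² + 2·12.2² - 12.4²) = ½√288.42 = 8.491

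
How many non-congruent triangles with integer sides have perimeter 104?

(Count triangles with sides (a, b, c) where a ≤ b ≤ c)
With a ≤ b ≤ c and a + b + c = 104, the triangle inequality a + b > c gives c < 104/2, so c ≤ 51.
Iterate a from 1 to ⌊p/3⌋ = 34; for each a, b ranges from a to ⌊(p−a)/2⌋ with c = p − a − b, keeping only c ≥ b.
Triples: (2, 51, 51), (3, 50, 51), (4, 49, 51), …
Count = 225 triangles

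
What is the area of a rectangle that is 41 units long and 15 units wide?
Area = length * width
Area = 41 * 15
Area = 615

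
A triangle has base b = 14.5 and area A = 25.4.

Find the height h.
A = ½bh  →  h = 2A/b
h = 2·25.4/14.5 = 3.503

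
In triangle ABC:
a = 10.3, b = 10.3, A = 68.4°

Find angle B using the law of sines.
sin(B)/b = sin(A)/a
sin(B) = b·sin(A)/a = 10.3·sin(68.4°)/10.3 = 0.929776
B = arcsin(0.929776) = 68.4°  (b ≤ a, so B ≤ A and the acute solution is unique)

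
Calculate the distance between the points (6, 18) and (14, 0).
Using the distance formula: d = sqrt((x₂-x₁)² + (y₂-y₁)²)
dx = 14 - 6 = 8
dy = 0 - 18 = -18
d = sqrt(8² + (-18)²) = sqrt(64 + 324) = sqrt(388) = 19.70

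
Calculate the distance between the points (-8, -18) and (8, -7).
Using the distance formula: d = sqrt((x₂-x₁)² + (y₂-y₁)²)
dx = 8 - (-8) = 16
dy = (-7) - (-18) = 11
d = sqrt(16² + 11²) = sqrt(256 + 121) = sqrt(377) = 19.42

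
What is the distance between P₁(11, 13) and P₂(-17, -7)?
Using the distance formula: d = sqrt((x₂-x₁)² + (y₂-y₁)²)
dx = (-17) - 11 = -28
dy = (-7) - 13 = -20
d = sqrt((-28)² + (-20)²) = sqrt(784 + 400) = sqrt(1184) = 34.41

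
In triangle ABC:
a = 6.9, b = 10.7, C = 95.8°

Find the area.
Using A = ½ab·sin(C):
A = ½·6.9·10.7·sin(95.8°) = ½·73.83·0.994881 = 36.73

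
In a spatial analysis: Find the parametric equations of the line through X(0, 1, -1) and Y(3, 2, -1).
Direction vector d = Y - X = (3, 1, 0)
x = 0 + 3t, y = 1 + t, z = -1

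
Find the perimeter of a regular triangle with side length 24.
Perimeter = number of sides * side length
Perimeter = 3 * 24
Perimeter = 72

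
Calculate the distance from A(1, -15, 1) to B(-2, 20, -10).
d = √[(-3)² + (35)² + (-11)²] = √1355 = 36.81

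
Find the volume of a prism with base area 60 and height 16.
Volume = base area * height
Volume = 60 * 16
Volume = 960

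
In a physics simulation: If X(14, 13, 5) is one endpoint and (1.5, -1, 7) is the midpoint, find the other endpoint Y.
Y = (2×1.5 - 14, 2×(-1) - 13, 2×7 - 5) = (-11, -15, 9)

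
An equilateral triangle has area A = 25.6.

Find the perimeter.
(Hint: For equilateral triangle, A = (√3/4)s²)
A = (√3/4)s²  →  s² = 4A/√3 = 4·25.6/√3 = 59.1207
s = 7.689
Perimeter = 3s = 23.07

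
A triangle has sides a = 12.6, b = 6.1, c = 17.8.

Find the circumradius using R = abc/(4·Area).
s = (a+b+c)/2 = 18.25
Area = √(s(s-a)(s-b)(s-c)) = √(18.25·5.65·12.15·0.45) = 23.7438
R = abc/(4·Area) = (12.6·6.1·17.8)/(4·23.7438) = 1368.108/94.9752 = 14.4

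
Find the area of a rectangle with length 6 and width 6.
Area = length * width
Area = 6 * 6
Area = 36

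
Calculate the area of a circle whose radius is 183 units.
Area = pi * r²
Area = pi * 183²
Area = pi * 33489
Area = 105208.80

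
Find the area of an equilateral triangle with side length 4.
Area = (sqrt(3)/4) * s²
Area = (sqrt(3)/4) * 4²
Area = (sqrt(3)/4) * 16
Area = 6.93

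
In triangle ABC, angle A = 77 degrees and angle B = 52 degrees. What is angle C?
Sum of angles in a triangle = 180 degrees
Third angle = 180 - 77 - 52
Third angle = 51 degrees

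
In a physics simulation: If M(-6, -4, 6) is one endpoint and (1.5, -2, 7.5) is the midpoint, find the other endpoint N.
N = (2×1.5 - (-6), 2×(-2) - (-4), 2×7.5 - 6) = (9, 0, 9)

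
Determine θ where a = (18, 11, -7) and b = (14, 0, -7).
a·b = 301, |a|² = 494, |b|² = 245
cos θ = 301/√121030 ≈ 0.8652
θ ≈ 30.09°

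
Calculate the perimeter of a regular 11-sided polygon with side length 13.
Perimeter = number of sides * side length
Perimeter = 11 * 13
Perimeter = 143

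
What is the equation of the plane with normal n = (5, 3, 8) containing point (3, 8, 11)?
d = n·P = (5)(3) + (3)(8) + (8)(11) = 127
Plane: 5x + 3y + 8z = 127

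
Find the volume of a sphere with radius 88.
Volume = (4/3) * pi * r³
Volume = (4/3) * pi * 88³
Volume = (4/3) * pi * 681472
Volume = 2854543.24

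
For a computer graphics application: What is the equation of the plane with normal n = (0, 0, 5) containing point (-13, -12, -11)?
d = n·P = (0)(-13) + (0)(-12) + (5)(-11) = -55
Plane: 5z = -55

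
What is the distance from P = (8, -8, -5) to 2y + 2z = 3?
d = |0(8) + 2(-8) + 2(-5) - (3)| / √(0² + 2² + 2²) = 29/√8 = 10.25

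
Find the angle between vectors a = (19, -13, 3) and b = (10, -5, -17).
a·b = 204, |a|² = 539, |b|² = 414
cos θ = 204/√223146 ≈ 0.4319
θ ≈ 64.41°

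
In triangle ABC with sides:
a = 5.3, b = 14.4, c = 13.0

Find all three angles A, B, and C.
By the law of cosines:
cos(A) = (b² + c² - a²)/(2bc) = 0.930208  →  A = 21.53°
cos(B) = (a² + c² - b²)/(2ac) = -0.074528  →  B = 94.27°
cos(C) = (a² + b² - c²)/(2ab) = 0.435338  →  C = 64.19°
Check: A + B + C = 180.0° ✓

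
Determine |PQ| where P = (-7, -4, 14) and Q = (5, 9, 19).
d = √[(12)² + (13)² + (5)²] = √338 = 18.38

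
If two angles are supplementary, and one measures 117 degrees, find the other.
Supplementary angles sum to 180 degrees.
Other angle = 180 - 117
Other angle = 63 degrees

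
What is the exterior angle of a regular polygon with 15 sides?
Exterior angle of a regular n-gon = 360/n
Exterior angle = 360/15
Exterior angle = 24 degrees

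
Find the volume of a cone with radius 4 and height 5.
Volume = (1/3) * pi * r² * h
Volume = (1/3) * pi * 4² * 5
Volume = (1/3) * pi * 16 * 5
Volume = (1/3) * pi * 80
Volume = 83.78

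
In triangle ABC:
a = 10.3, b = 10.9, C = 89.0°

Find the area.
Using A = ½ab·sin(C):
A = ½·10.3·10.9·sin(89.0°) = ½·112.27·0.999848 = 56.13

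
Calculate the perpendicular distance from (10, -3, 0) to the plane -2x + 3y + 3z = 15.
d = |(-2)(10) + 3(-3) + 3(0) - (15)| / √((-2)² + 3² + 3²) = 44/√22 = 9.381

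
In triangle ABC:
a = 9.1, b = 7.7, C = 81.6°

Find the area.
Using A = ½ab·sin(C):
A = ½·9.1·7.7·sin(81.6°) = ½·70.07·0.989272 = 34.66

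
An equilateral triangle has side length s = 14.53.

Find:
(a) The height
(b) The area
(a) Height h = s·√3/2 = 14.53·√3/2 = 12.58
(b) Area = (√3/4)·s² = (√3/4)·14.53² = (√3/4)·211.121 = 91.42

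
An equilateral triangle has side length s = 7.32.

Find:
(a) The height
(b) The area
(a) Height h = s·√3/2 = 7.32·√3/2 = 6.339
(b) Area = (√3/4)·s² = (√3/4)·7.32² = (√3/4)·53.5824 = 23.2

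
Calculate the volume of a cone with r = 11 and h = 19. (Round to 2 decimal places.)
Volume = (1/3) * pi * r² * h
Volume = (1/3) * pi * 11² * 19
Volume = (1/3) * pi * 121 * 19
Volume = (1/3) * pi * 2299
Volume = 2407.51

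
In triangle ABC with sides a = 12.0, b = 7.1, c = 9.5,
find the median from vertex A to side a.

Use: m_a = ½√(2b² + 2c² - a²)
m_a = ½√(2·7.1² + 2·9.5² - 12.0²)
m_a = ½√(100.82 + 180.5 - 144) = ½√137.32 = 5.859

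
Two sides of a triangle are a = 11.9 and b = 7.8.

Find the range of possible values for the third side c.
By the triangle inequality: |a - b| < c < a + b
|11.9 - 7.8| < c < 11.9 + 7.8
4.1 < c < 19.7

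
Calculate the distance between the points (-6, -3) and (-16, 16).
Using the distance formula: d = sqrt((x₂-x₁)² + (y₂-y₁)²)
dx = (-16) - (-6) = -10
dy = 16 - (-3) = 19
d = sqrt((-10)² + 19²) = sqrt(100 + 361) = sqrt(461) = 21.47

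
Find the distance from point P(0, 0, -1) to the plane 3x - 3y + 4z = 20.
d = |3(0) + (-3)(0) + 4(-1) - (20)| / √(3² + (-3)² + 4²) = 24/√34 = 4.116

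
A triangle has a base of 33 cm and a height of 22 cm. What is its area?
Area = (1/2) * base * height
Area = (1/2) * 33 * 22
Area = 363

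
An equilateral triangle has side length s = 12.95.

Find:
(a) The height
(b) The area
(a) Height h = s·√3/2 = 12.95·√3/2 = 11.22
(b) Area = (√3/4)·s² = (√3/4)·12.95² = (√3/4)·167.702 = 72.62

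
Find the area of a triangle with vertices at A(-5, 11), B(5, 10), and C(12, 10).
Using the coordinate formula: Area = (1/2)|x₁(y₂-y₃) + x₂(y₃-y₁) + x₃(y₁-y₂)|
Area = (1/2)|(-5)(10-10) + 5(10-11) + 12(11-10)|
Area = (1/2)|(-5)*0 + 5*(-1) + 12*1|
Area = (1/2)|0 + (-5) + 12|
Area = (1/2)*7 = 3.50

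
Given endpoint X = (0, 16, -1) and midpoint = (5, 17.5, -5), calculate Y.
Y = (2×5 - 0, 2×17.5 - 16, 2×(-5) - (-1)) = (10, 19, -9)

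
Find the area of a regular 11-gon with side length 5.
For a regular 11-gon with side length s = 5:
Apothem a = s / (2*tan(pi/11)) = 5 / (2*tan(pi/11)) ≈ 8.5142
Perimeter P = 11 * 5 = 55
Area = (1/2) * P * a = (1/2) * 55 * 8.5142 = 234.14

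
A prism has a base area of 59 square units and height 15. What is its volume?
Volume = base area * height
Volume = 59 * 15
Volume = 885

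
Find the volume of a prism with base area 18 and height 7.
Volume = base area * height
Volume = 18 * 7
Volume = 126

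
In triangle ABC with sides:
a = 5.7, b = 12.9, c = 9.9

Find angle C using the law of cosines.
cos(C) = (a² + b² - c²)/(2ab)
cos(C) = (5.7² + 12.9² - 9.9²)/(2·5.7·12.9) = 100.89/147.06 = 0.686047
C = arccos(0.686047) = 46.68°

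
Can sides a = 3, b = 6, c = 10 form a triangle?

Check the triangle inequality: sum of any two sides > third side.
No: 3 + 6 = 9 is not > 10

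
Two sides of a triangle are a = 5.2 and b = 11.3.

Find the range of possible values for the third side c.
By the triangle inequality: |a - b| < c < a + b
|5.2 - 11.3| < c < 5.2 + 11.3
6.1 < c < 16.5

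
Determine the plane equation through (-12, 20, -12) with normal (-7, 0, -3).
d = n·P = (-7)(-12) + (0)(20) + (-3)(-12) = 120
Plane: -7x - 3z = 120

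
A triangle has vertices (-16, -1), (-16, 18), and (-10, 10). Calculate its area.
Using the coordinate formula: Area = (1/2)|x₁(y₂-y₃) + x₂(y₃-y₁) + x₃(y₁-y₂)|
Area = (1/2)|(-16)(18-10) + (-16)(10-(-1)) + (-10)((-1)-18)|
Area = (1/2)|(-16)*8 + (-16)*11 + (-10)*(-19)|
Area = (1/2)|(-128) + (-176) + 190|
Area = (1/2)*114 = 57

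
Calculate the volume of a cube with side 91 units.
Volume = s³
Volume = 91³
Volume = 753571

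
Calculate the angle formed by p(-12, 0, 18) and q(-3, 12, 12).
p·q = 252, |p|² = 468, |q|² = 297
cos θ = 252/√138996 ≈ 0.6759
θ ≈ 47.47°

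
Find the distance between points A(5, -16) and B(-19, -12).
Using the distance formula: d = sqrt((x₂-x₁)² + (y₂-y₁)²)
dx = (-19) - 5 = -24
dy = (-12) - (-16) = 4
d = sqrt((-24)² + 4²) = sqrt(576 + 16) = sqrt(592) = 24.33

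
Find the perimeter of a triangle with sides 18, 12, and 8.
Perimeter = sum of all sides
Perimeter = 18 + 12 + 8
Perimeter = 38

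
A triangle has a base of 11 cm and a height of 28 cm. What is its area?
Area = (1/2) * base * height
Area = (1/2) * 11 * 28
Area = 154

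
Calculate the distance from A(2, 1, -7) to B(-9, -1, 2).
d = √[(-11)² + (-2)² + (9)²] = √206 = 14.35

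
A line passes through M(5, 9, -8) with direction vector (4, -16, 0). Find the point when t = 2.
P(2) = (5 + 4(2), 9 + (-16)(2), -8 + 0(2)) = (13, -23, -8)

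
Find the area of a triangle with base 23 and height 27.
Area = (1/2) * base * height
Area = (1/2) * 23 * 27
Area = 310.50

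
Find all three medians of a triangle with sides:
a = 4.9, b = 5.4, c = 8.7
Using m_x = ½√(2y² + 2z² - x²):
m_a = ½√(2·5.4² + 2·8.7² - 4.9²) = ½√185.69 = 6.813
m_b = ½√(2·4.9² + 2·8.7² - 5.4²) = ½√170.24 = 6.524
m_c = ½√(2·4.9² + 2·5.4² - 8.7²) = ½√30.65 = 2.768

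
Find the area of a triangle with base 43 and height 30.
Area = (1/2) * base * height
Area = (1/2) * 43 * 30
Area = 645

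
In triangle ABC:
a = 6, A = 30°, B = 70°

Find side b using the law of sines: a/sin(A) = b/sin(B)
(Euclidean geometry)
b = a·sin(B)/sin(A) = 6·sin(70°)/sin(30°)
b = 6·0.939693/0.500000 = 11.28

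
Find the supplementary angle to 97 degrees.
Supplementary angles sum to 180 degrees.
Other angle = 180 - 97
Other angle = 83 degrees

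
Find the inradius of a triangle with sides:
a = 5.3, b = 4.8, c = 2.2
s = (a+b+c)/2 = (5.3+4.8+2.2)/2 = 6.15
Area = √(s(s-a)(s-b)(s-c)) = √(6.15·0.85·1.35·3.95) = 5.27974
r = Area/s = 5.27974/6.15 = 0.8585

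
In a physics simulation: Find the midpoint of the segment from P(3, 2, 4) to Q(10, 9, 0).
Midpoint = ((3+10)/2, (2+9)/2, (4+0)/2) = (6.5, 5.5, 2)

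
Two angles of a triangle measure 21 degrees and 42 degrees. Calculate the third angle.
Sum of angles in a triangle = 180 degrees
Third angle = 180 - 21 - 42
Third angle = 117 degrees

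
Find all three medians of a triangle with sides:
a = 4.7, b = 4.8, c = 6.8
Using m_x = ½√(2y² + 2z² - x²):
m_a = ½√(2·4.8² + 2·6.8² - 4.7²) = ½√116.47 = 5.396
m_b = ½√(2·4.7² + 2·6.8² - 4.8²) = ½√113.62 = 5.33
m_c = ½√(2·4.7² + 2·4.8² - 6.8²) = ½√44.02 = 3.317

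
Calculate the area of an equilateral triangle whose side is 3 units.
Area = (sqrt(3)/4) * s²
Area = (sqrt(3)/4) * 3²
Area = (sqrt(3)/4) * 9
Area = 3.90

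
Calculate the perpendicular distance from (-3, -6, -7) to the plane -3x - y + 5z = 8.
d = |(-3)(-3) + (-1)(-6) + 5(-7) - (8)| / √((-3)² + (-1)² + 5²) = 28/√35 = 4.733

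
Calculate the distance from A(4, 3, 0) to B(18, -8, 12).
d = √[(14)² + (-11)² + (12)²] = √461 = 21.47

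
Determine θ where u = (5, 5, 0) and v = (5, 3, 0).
u·v = 40, |u|² = 50, |v|² = 34
cos θ = 40/√1700 ≈ 0.9701
θ ≈ 14.04°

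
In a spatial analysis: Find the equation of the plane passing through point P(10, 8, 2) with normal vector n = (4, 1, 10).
d = n·P = (4)(10) + (1)(8) + (10)(2) = 68
Plane: 4x + y + 10z = 68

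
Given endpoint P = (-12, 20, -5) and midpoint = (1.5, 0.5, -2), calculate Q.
Q = (2×1.5 - (-12), 2×0.5 - 20, 2×(-2) - (-5)) = (15, -19, 1)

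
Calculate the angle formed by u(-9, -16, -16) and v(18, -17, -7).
u·v = 222, |u|² = 593, |v|² = 662
cos θ = 222/√392566 ≈ 0.3543
θ ≈ 69.25°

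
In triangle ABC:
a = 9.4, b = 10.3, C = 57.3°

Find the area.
Using A = ½ab·sin(C):
A = ½·9.4·10.3·sin(57.3°) = ½·96.82·0.841511 = 40.74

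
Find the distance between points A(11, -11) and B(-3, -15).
Using the distance formula: d = sqrt((x₂-x₁)² + (y₂-y₁)²)
dx = (-3) - 11 = -14
dy = (-15) - (-11) = -4
d = sqrt((-14)² + (-4)²) = sqrt(196 + 16) = sqrt(212) = 14.56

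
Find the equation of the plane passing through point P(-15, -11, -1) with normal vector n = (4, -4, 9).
d = n·P = (4)(-15) + (-4)(-11) + (9)(-1) = -25
Plane: 4x - 4y + 9z = -25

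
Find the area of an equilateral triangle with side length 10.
Area = (sqrt(3)/4) * s²
Area = (sqrt(3)/4) * 10²
Area = (sqrt(3)/4) * 100
Area = 43.30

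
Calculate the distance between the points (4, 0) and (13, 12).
Using the distance formula: d = sqrt((x₂-x₁)² + (y₂-y₁)²)
dx = 13 - 4 = 9
dy = 12 - 0 = 12
d = sqrt(9² + 12²) = sqrt(81 + 144) = sqrt(225) = 15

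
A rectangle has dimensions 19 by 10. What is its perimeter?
Perimeter = 2 * (length + width)
Perimeter = 2 * (19 + 10)
Perimeter = 2 * 29
Perimeter = 58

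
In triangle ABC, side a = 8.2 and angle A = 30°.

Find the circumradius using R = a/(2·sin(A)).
R = a/(2·sin(A)) = 8.2/(2·sin(30°))
R = 8.2/(2·0.500000) = 8.2/1.000000 = 8.2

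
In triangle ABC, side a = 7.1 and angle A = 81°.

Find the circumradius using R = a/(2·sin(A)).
R = a/(2·sin(A)) = 7.1/(2·sin(81°))
R = 7.1/(2·0.987688) = 7.1/1.975377 = 3.594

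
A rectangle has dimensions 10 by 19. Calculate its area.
Area = length * width
Area = 10 * 19
Area = 190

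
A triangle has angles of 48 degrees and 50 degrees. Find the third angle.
Sum of angles in a triangle = 180 degrees
Third angle = 180 - 48 - 50
Third angle = 82 degrees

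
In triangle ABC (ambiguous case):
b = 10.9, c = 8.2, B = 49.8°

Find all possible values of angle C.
sin(C)/c = sin(B)/b  →  sin(C) = c·sin(B)/b = 8.2·sin(49.8°)/10.9 = 0.574599
C₁ = arcsin(0.574599) = 35.07°,  C₂ = 180° - C₁ = 144.93°
Check C₂: A = 180° - 49.8° - 144.93° = -14.73° ≤ 0, rejected
C = 35.07° (one solution)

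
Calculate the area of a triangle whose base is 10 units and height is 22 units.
Area = (1/2) * base * height
Area = (1/2) * 10 * 22
Area = 110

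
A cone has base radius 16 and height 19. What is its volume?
Volume = (1/3) * pi * r² * h
Volume = (1/3) * pi * 16² * 19
Volume = (1/3) * pi * 256 * 19
Volume = (1/3) * pi * 4864
Volume = 5093.57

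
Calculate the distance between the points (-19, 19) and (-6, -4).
Using the distance formula: d = sqrt((x₂-x₁)² + (y₂-y₁)²)
dx = (-6) - (-19) = 13
dy = (-4) - 19 = -23
d = sqrt(13² + (-23)²) = sqrt(169 + 529) = sqrt(698) = 26.42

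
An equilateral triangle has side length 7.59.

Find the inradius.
For an equilateral triangle, r = s/(2√3) where s is the side.
r = 7.59/(2√3) = 7.59/3.464102 = 2.191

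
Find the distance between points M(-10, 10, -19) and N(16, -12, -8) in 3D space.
d = √[(26)² + (-22)² + (11)²] = √1281 = 35.79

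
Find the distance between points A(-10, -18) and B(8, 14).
Using the distance formula: d = sqrt((x₂-x₁)² + (y₂-y₁)²)
dx = 8 - (-10) = 18
dy = 14 - (-18) = 32
d = sqrt(18² + 32²) = sqrt(324 + 1024) = sqrt(1348) = 36.72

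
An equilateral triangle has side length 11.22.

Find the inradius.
For an equilateral triangle, r = s/(2√3) where s is the side.
r = 11.22/(2√3) = 11.22/3.464102 = 3.239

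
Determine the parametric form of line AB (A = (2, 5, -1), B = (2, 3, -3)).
Direction vector d = B - A = (0, -2, -2)
x = 2, y = 5 - 2t, z = -1 - 2t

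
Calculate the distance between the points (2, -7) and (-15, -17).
Using the distance formula: d = sqrt((x₂-x₁)² + (y₂-y₁)²)
dx = (-15) - 2 = -17
dy = (-17) - (-7) = -10
d = sqrt((-17)² + (-10)²) = sqrt(289 + 100) = sqrt(389) = 19.72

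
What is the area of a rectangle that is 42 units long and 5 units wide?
Area = length * width
Area = 42 * 5
Area = 210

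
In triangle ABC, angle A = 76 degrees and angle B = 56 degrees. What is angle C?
Sum of angles in a triangle = 180 degrees
Third angle = 180 - 76 - 56
Third angle = 48 degrees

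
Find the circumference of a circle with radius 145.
Circumference = 2 * pi * r
Circumference = 2 * pi * 145
Circumference = 911.06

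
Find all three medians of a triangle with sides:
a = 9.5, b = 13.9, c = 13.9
Using m_x = ½√(2y² + 2z² - x²):
m_a = ½√(2·13.9² + 2·13.9² - 9.5²) = ½√682.59 = 13.06
m_b = ½√(2·9.5² + 2·13.9² - 13.9²) = ½√373.71 = 9.666
m_c = ½√(2·9.5² + 2·13.9² - 13.9²) = ½√373.71 = 9.666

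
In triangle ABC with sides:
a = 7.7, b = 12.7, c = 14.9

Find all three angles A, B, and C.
By the law of cosines:
cos(A) = (b² + c² - a²)/(2bc) = 0.856127  →  A = 31.12°
cos(B) = (a² + c² - b²)/(2ac) = 0.523011  →  B = 58.47°
cos(C) = (a² + b² - c²)/(2ab) = -0.007312  →  C = 90.42°
Check: A + B + C = 180.0° ✓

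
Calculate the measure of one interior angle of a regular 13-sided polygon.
Interior angle of a regular n-gon = (n-2)*180/n
Interior angle = (13-2)*180/13
Interior angle = 11*180/13
Interior angle = 1980/13
Interior angle = 152.31 degrees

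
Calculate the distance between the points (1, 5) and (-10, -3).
Using the distance formula: d = sqrt((x₂-x₁)² + (y₂-y₁)²)
dx = (-10) - 1 = -11
dy = (-3) - 5 = -8
d = sqrt((-11)² + (-8)²) = sqrt(121 + 64) = sqrt(185) = 13.60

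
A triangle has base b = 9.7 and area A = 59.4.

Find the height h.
A = ½bh  →  h = 2A/b
h = 2·59.4/9.7 = 12.25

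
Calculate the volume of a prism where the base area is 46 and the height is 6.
Volume = base area * height
Volume = 46 * 6
Volume = 276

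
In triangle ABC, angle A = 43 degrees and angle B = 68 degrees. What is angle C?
Sum of angles in a triangle = 180 degrees
Third angle = 180 - 43 - 68
Third angle = 69 degrees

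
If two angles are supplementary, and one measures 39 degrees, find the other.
Supplementary angles sum to 180 degrees.
Other angle = 180 - 39
Other angle = 141 degrees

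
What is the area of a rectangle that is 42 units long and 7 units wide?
Area = length * width
Area = 42 * 7
Area = 294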